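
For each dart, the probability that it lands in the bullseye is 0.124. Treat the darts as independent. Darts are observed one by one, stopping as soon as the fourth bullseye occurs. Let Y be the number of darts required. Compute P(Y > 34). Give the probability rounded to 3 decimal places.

0.378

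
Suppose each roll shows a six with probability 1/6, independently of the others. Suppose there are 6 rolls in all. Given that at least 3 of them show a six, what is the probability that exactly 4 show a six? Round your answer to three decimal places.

X ~ Binomial(6, 0.166667). Want P(X=4 | X≥3) = P(X=4) / P(X≥3).
P(X=4) = C(6,4)·0.166667^4·0.833333^2 = 0.00804
P(X≥3) = 1 − 0.33490 − 0.40188 − 0.20094 = 0.06229
Ratio = 0.00804 / 0.06229 = 0.12904

0.129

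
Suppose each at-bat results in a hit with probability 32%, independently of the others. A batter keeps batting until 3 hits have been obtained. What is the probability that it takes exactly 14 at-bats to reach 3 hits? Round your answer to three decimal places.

0.037

Y = trial on which the third success occurs; negative binomial, r=3, p=0.32.
P(Y=14) = C(13,2) · p^3 · (1−p)^11
= 78 · 0.032768 · 0.014375 = 0.03674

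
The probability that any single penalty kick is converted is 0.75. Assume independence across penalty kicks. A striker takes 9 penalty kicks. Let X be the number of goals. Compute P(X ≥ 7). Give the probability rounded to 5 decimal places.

X ~ Binomial(9, 0.75); P(X ≥ 7) = Σ C(9,k) p^k (1−p)^(9−k) over k:
  k=7: C(9,7)·0.75^7·0.25^2 = 0.3003387
  k=8: C(9,8)·0.75^8·0.25^1 = 0.2252541
  k=9: C(9,9)·0.75^9·0.25^0 = 0.0750847
Total = 0.6006775

0.60068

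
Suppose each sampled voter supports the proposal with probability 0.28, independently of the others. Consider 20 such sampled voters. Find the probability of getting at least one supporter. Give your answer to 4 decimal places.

P(at least one) = 1 − P(none) = 1 − (1 − 0.28)^20
= 1 − 0.001402 = 0.998598

0.9986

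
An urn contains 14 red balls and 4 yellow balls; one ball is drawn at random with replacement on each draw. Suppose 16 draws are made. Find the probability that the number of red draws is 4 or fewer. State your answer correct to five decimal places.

0.00001

X ~ Binomial(16, 0.777778); P(X ≤ 4) = Σ C(16,k) p^k (1−p)^(16−k) over k:
  k=0: C(16,0)·0.777778^0·0.222222^16 = 0.0000000
  k=1: C(16,1)·0.777778^1·0.222222^15 = 0.0000000
  k=2: C(16,2)·0.777778^2·0.222222^14 = 0.0000001
  k=3: C(16,3)·0.777778^3·0.222222^13 = 0.0000008
  k=4: C(16,4)·0.777778^4·0.222222^12 = 0.0000097
Total = 0.0000106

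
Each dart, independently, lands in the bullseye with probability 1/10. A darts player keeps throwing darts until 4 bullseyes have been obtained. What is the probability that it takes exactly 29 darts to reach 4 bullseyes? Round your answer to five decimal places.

0.02352

Y = trial on which the fourth success occurs; negative binomial, r=4, p=0.10.
P(Y=29) = C(28,3) · p^4 · (1−p)^25
= 3276 · 0.0001 · 0.07179 = 0.0235183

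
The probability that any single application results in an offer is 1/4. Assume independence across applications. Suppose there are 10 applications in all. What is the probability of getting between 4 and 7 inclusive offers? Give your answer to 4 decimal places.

X ~ Binomial(10, 0.25); P(4 ≤ X ≤ 7) = Σ C(10,k) p^k (1−p)^(10−k) over k:
  k=4: C(10,4)·0.25^4·0.75^6 = 0.145998
  k=5: C(10,5)·0.25^5·0.75^5 = 0.058399
  k=6: C(10,6)·0.25^6·0.75^4 = 0.016222
  k=7: C(10,7)·0.25^7·0.75^3 = 0.003090
Total = 0.223709

0.2237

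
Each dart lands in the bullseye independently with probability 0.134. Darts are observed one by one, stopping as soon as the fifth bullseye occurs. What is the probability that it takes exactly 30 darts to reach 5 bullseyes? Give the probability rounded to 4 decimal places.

0.0281

Y = trial on which the fifth success occurs; negative binomial, r=5, p=0.134.
P(Y=30) = C(29,4) · p^5 · (1−p)^25
= 23751 · 4.3204e-05 · 0.027412 = 0.028129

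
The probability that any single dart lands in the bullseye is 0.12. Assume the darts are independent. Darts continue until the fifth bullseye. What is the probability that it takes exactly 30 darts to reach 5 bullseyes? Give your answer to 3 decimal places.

0.024

Y = trial on which the fifth success occurs; negative binomial, r=5, p=0.12.
P(Y=30) = C(29,4) · p^5 · (1−p)^25
= 23751 · 2.4883e-05 · 0.040932 = 0.02419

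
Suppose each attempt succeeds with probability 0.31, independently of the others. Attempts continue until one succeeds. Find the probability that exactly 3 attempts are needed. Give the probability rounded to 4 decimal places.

0.1476

Geometric (trials to first success), p = 0.31.
P(Y = 3) = (1−p)^2 · p = 0.4761 · 0.31 = 0.147591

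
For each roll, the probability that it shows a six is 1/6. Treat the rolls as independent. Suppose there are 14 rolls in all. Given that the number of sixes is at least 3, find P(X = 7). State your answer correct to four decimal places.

0.0081

X ~ Binomial(14, 0.166667). Want P(X=7 | X≥3) = P(X=7) / P(X≥3).
P(X=7) = C(14,7)·0.166667^7·0.833333^7 = 0.003422
P(X≥3) = 1 − 0.077887 − 0.218082 − 0.283507 = 0.420524
Ratio = 0.003422 / 0.420524 = 0.008136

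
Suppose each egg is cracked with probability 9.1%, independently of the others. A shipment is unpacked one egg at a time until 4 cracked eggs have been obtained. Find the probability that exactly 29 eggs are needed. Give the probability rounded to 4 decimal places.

0.0207

Y = trial on which the fourth success occurs; negative binomial, r=4, p=0.091.
P(Y=29) = C(28,3) · p^4 · (1−p)^25
= 3276 · 6.8575e-05 · 0.092066 = 0.020683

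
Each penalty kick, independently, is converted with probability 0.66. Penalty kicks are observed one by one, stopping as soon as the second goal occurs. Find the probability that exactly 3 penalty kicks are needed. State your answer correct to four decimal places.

Y = trial on which the second success occurs; negative binomial, r=2, p=0.66.
P(Y=3) = C(2,1) · p^2 · (1−p)^1
= 2 · 0.4356 · 0.34 = 0.296208

0.2962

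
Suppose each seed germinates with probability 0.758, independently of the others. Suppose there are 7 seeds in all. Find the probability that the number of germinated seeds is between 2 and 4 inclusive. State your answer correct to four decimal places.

0.2260

X ~ Binomial(7, 0.758); P(2 ≤ X ≤ 4) = Σ C(7,k) p^k (1−p)^(7−k) over k:
  k=2: C(7,2)·0.758^2·0.242^5 = 0.010015
  k=3: C(7,3)·0.758^3·0.242^4 = 0.052280
  k=4: C(7,4)·0.758^4·0.242^3 = 0.163754
Total = 0.226048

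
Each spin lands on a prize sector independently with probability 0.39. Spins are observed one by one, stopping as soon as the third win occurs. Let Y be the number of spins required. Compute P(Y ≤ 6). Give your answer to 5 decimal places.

0.43495

Finishing within 6 spins ⇔ at least 3 successes in the first 6. With X ~ Binomial(6, 0.39), P(Y ≤ 6) = 1 − P(X ≤ 2).
  k=0: C(6,0)·0.39^0·0.61^6 = 0.0515204
  k=1: C(6,1)·0.39^1·0.61^5 = 0.1976355
  k=2: C(6,2)·0.39^2·0.61^4 = 0.3158929
1 − 0.5650488 = 0.4349512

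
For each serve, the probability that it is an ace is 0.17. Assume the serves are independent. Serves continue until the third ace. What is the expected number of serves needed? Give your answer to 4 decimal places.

Y = total serves until the third success; negative binomial with r=3, p=0.17.
E[Y] = r / p = 3 / 0.17 = 17.647059

17.6471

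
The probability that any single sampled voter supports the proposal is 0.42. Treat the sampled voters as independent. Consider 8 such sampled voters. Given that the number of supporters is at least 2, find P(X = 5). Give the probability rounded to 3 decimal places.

0.156

X ~ Binomial(8, 0.42). Want P(X=5 | X≥2) = P(X=5) / P(X≥2).
P(X=5) = C(8,5)·0.42^5·0.58^3 = 0.14280
P(X≥2) = 1 − 0.01281 − 0.07419 = 0.91301
Ratio = 0.14280 / 0.91301 = 0.15640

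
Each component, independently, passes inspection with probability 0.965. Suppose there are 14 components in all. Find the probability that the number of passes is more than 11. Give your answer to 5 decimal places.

X ~ Binomial(14, 0.965); P(X ≥ 12) = Σ C(14,k) p^k (1−p)^(14−k) over k:
  k=12: C(14,12)·0.965^12·0.035^2 = 0.0726951
  k=13: C(14,13)·0.965^13·0.035^1 = 0.3083551
  k=14: C(14,14)·0.965^14·0.035^0 = 0.6072708
Total = 0.9883210

0.98832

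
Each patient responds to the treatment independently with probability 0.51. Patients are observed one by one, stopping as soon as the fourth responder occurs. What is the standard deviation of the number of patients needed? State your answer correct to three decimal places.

2.745

Y = total patients until the fourth success; negative binomial with r=4, p=0.51.
SD(Y) = √[r(1−p)/p²] = √(7.53556) = 2.74510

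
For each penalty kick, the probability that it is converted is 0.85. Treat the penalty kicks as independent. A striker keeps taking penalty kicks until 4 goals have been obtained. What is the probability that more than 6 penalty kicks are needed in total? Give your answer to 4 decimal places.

Needing more than 6 penalty kicks ⇔ fewer than 4 successes in the first 6. With X ~ Binomial(6, 0.85), P(Y > 6) = P(X ≤ 3).
  k=0: C(6,0)·0.85^0·0.15^6 = 0.000011
  k=1: C(6,1)·0.85^1·0.15^5 = 0.000387
  k=2: C(6,2)·0.85^2·0.15^4 = 0.005486
  k=3: C(6,3)·0.85^3·0.15^3 = 0.041453
P(X ≤ 3) = 0.047339

0.0473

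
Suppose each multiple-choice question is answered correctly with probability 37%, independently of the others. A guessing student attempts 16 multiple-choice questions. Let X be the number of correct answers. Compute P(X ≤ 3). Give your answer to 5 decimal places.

0.10175

X ~ Binomial(16, 0.37); P(X ≤ 3) = Σ C(16,k) p^k (1−p)^(16−k) over k:
  k=0: C(16,0)·0.37^0·0.63^16 = 0.0006158
  k=1: C(16,1)·0.37^1·0.63^15 = 0.0057867
  k=2: C(16,2)·0.37^2·0.63^14 = 0.0254890
  k=3: C(16,3)·0.37^3·0.63^13 = 0.0698587
Total = 0.1017501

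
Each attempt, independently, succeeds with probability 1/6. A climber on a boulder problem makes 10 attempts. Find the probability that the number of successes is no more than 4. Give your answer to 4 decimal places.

X ~ Binomial(10, 0.166667); P(X ≤ 4) = Σ C(10,k) p^k (1−p)^(10−k) over k:
  k=0: C(10,0)·0.166667^0·0.833333^10 = 0.161506
  k=1: C(10,1)·0.166667^1·0.833333^9 = 0.323011
  k=2: C(10,2)·0.166667^2·0.833333^8 = 0.290710
  k=3: C(10,3)·0.166667^3·0.833333^7 = 0.155045
  k=4: C(10,4)·0.166667^4·0.833333^6 = 0.054266
Total = 0.984538

0.9845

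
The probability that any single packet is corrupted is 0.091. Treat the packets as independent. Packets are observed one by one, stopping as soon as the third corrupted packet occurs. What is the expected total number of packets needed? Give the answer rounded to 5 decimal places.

Y = total packets until the third success; negative binomial with r=3, p=0.091.
E[Y] = r / p = 3 / 0.091 = 32.9670330

32.96703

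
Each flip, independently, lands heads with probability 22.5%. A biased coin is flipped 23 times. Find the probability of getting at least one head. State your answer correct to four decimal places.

P(at least one) = 1 − P(none) = 1 − (1 − 0.225)^23
= 1 − 0.002844 = 0.997156

0.9972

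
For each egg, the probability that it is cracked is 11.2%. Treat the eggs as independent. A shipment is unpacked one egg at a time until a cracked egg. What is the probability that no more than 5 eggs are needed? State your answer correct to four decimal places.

Y = number of eggs to the first success; geometric, p = 0.112.
P(Y ≤ 5) = 1 − (1−p)^5 = 1 − 0.552160 = 0.447840

0.4478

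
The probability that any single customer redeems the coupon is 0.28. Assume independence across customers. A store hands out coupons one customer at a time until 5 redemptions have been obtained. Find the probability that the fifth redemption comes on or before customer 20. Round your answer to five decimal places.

0.69811

Finishing within 20 customers ⇔ at least 5 successes in the first 20. With X ~ Binomial(20, 0.28), P(Y ≤ 20) = 1 − P(X ≤ 4).
  k=0: C(20,0)·0.28^0·0.72^20 = 0.0014017
  k=1: C(20,1)·0.28^1·0.72^19 = 0.0109020
  k=2: C(20,2)·0.28^2·0.72^18 = 0.0402768
  k=3: C(20,3)·0.28^3·0.72^17 = 0.0939791
  k=4: C(20,4)·0.28^4·0.72^16 = 0.1553266
1 − 0.3018862 = 0.6981138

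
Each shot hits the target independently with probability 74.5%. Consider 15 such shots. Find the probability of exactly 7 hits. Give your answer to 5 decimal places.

0.01465

X ~ Binomial(n=15, p=0.745).
P(X=7) = C(15,7) · p^7 · (1−p)^8
= 6435 · 0.12738 · 1.7878e-05 = 0.0146543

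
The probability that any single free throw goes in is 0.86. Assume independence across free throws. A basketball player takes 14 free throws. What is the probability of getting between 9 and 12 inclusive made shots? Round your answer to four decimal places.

0.5948

X ~ Binomial(14, 0.86); P(9 ≤ X ≤ 12) = Σ C(14,k) p^k (1−p)^(14−k) over k:
  k=9: C(14,9)·0.86^9·0.14^5 = 0.027707
  k=10: C(14,10)·0.86^10·0.14^4 = 0.085100
  k=11: C(14,11)·0.86^11·0.14^3 = 0.190094
  k=12: C(14,12)·0.86^12·0.14^2 = 0.291930
Total = 0.594831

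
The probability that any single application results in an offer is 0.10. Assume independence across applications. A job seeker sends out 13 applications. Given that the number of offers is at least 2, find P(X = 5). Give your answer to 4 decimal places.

X ~ Binomial(13, 0.10). Want P(X=5 | X≥2) = P(X=5) / P(X≥2).
P(X=5) = C(13,5)·0.10^5·0.90^8 = 0.005540
P(X≥2) = 1 − 0.254187 − 0.367158 = 0.378655
Ratio = 0.005540 / 0.378655 = 0.014631

0.0146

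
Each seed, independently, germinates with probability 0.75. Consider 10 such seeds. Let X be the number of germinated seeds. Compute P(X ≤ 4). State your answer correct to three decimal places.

0.020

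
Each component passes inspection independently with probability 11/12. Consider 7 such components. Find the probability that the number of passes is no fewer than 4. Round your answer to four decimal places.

0.9986

X ~ Binomial(7, 0.916667); P(X ≥ 4) = Σ C(7,k) p^k (1−p)^(7−k) over k:
  k=4: C(7,4)·0.916667^4·0.083333^3 = 0.014301
  k=5: C(7,5)·0.916667^5·0.083333^2 = 0.094387
  k=6: C(7,6)·0.916667^6·0.083333^1 = 0.346087
  k=7: C(7,7)·0.916667^7·0.083333^0 = 0.543851
Total = 0.998627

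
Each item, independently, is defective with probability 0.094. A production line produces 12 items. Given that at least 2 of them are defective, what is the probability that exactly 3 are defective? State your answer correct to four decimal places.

X ~ Binomial(12, 0.094). Want P(X=3 | X≥2) = P(X=3) / P(X≥2).
P(X=3) = C(12,3)·0.094^3·0.906^9 = 0.075155
P(X≥2) = 1 − 0.305871 − 0.380820 = 0.313309
Ratio = 0.075155 / 0.313309 = 0.239876

0.2399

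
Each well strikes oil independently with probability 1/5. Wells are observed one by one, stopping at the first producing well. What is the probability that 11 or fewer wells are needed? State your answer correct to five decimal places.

Y = number of wells to the first success; geometric, p = 0.20.
P(Y ≤ 11) = 1 − (1−p)^11 = 1 − 0.0858993 = 0.9141007

0.91410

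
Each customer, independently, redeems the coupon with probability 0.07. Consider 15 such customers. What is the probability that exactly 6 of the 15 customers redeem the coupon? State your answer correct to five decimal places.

0.00031

X ~ Binomial(n=15, p=0.07).
P(X=6) = C(15,6) · p^6 · (1−p)^9
= 5005 · 1.1765e-07 · 0.52041 = 0.0003064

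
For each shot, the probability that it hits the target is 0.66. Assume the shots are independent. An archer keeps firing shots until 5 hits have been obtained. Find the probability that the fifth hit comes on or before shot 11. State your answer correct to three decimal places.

0.957

Finishing within 11 shots ⇔ at least 5 successes in the first 11. With X ~ Binomial(11, 0.66), P(Y ≤ 11) = 1 − P(X ≤ 4).
  k=0: C(11,0)·0.66^0·0.34^11 = 0.00001
  k=1: C(11,1)·0.66^1·0.34^10 = 0.00015
  k=2: C(11,2)·0.66^2·0.34^9 = 0.00145
  k=3: C(11,3)·0.66^3·0.34^8 = 0.00847
  k=4: C(11,4)·0.66^4·0.34^7 = 0.03289
1 − 0.04297 = 0.95703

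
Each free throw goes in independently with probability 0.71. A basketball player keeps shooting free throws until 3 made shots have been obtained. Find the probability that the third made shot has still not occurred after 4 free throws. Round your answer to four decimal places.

0.3307

Needing more than 4 free throws ⇔ fewer than 3 successes in the first 4. With X ~ Binomial(4, 0.71), P(Y > 4) = P(X ≤ 2).
  k=0: C(4,0)·0.71^0·0.29^4 = 0.007073
  k=1: C(4,1)·0.71^1·0.29^3 = 0.069265
  k=2: C(4,2)·0.71^2·0.29^2 = 0.254369
P(X ≤ 2) = 0.330706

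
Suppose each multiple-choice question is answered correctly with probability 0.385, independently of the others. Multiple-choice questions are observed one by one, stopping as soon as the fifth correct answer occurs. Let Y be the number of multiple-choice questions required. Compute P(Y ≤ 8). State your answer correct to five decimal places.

Finishing within 8 multiple-choice questions ⇔ at least 5 successes in the first 8. With X ~ Binomial(8, 0.385), P(Y ≤ 8) = 1 − P(X ≤ 4).
  k=0: C(8,0)·0.385^0·0.615^8 = 0.0204645
  k=1: C(8,1)·0.385^1·0.615^7 = 0.1024888
  k=2: C(8,2)·0.385^2·0.615^6 = 0.2245589
  k=3: C(8,3)·0.385^3·0.615^5 = 0.2811550
  k=4: C(8,4)·0.385^4·0.615^4 = 0.2200095
1 − 0.8486767 = 0.1513233

0.15132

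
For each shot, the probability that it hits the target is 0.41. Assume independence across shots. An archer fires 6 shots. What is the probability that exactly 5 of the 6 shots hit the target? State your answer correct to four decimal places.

X ~ Binomial(n=6, p=0.41).
P(X=5) = C(6,5) · p^5 · (1−p)^1
= 6 · 0.011586 · 0.59 = 0.041013

0.0410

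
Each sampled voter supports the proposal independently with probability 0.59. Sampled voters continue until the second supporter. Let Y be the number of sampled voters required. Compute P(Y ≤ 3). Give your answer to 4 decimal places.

Finishing within 3 sampled voters ⇔ at least 2 successes in the first 3. With X ~ Binomial(3, 0.59), P(Y ≤ 3) = 1 − P(X ≤ 1).
  k=0: C(3,0)·0.59^0·0.41^3 = 0.068921
  k=1: C(3,1)·0.59^1·0.41^2 = 0.297537
1 − 0.366458 = 0.633542

0.6335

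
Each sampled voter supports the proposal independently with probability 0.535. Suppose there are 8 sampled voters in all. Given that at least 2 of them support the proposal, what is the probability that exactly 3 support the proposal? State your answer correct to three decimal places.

0.191

X ~ Binomial(8, 0.535). Want P(X=3 | X≥2) = P(X=3) / P(X≥2).
P(X=3) = C(8,3)·0.535^3·0.465^5 = 0.18643
P(X≥2) = 1 − 0.00219 − 0.02012 = 0.97769
Ratio = 0.18643 / 0.97769 = 0.19068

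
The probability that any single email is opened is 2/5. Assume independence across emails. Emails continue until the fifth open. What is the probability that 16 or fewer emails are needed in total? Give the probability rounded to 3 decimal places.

Finishing within 16 emails ⇔ at least 5 successes in the first 16. With X ~ Binomial(16, 0.40), P(Y ≤ 16) = 1 − P(X ≤ 4).
  k=0: C(16,0)·0.40^0·0.60^16 = 0.00028
  k=1: C(16,1)·0.40^1·0.60^15 = 0.00301
  k=2: C(16,2)·0.40^2·0.60^14 = 0.01505
  k=3: C(16,3)·0.40^3·0.60^13 = 0.04681
  k=4: C(16,4)·0.40^4·0.60^12 = 0.10142
1 − 0.16657 = 0.83343

0.833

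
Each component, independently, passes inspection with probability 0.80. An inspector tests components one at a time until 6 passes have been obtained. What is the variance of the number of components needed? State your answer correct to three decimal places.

Y = total components until the sixth success; negative binomial with r=6, p=0.80.
Var(Y) = r(1−p)/p² = 6·0.20 / 0.80² = 1.87500

1.875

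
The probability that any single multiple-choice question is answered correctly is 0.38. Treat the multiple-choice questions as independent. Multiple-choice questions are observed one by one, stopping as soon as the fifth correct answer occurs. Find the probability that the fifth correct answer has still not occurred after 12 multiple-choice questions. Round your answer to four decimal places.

Needing more than 12 multiple-choice questions ⇔ fewer than 5 successes in the first 12. With X ~ Binomial(12, 0.38), P(Y > 12) = P(X ≤ 4).
  k=0: C(12,0)·0.38^0·0.62^12 = 0.003226
  k=1: C(12,1)·0.38^1·0.62^11 = 0.023729
  k=2: C(12,2)·0.38^2·0.62^10 = 0.079989
  k=3: C(12,3)·0.38^3·0.62^9 = 0.163418
  k=4: C(12,4)·0.38^4·0.62^8 = 0.225358
P(X ≤ 4) = 0.495719

0.4957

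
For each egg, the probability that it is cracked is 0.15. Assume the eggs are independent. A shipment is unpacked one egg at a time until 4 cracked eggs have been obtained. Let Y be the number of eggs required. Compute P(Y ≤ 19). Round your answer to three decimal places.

Finishing within 19 eggs ⇔ at least 4 successes in the first 19. With X ~ Binomial(19, 0.15), P(Y ≤ 19) = 1 − P(X ≤ 3).
  k=0: C(19,0)·0.15^0·0.85^19 = 0.04560
  k=1: C(19,1)·0.15^1·0.85^18 = 0.15289
  k=2: C(19,2)·0.15^2·0.85^17 = 0.24283
  k=3: C(19,3)·0.15^3·0.85^16 = 0.24283
1 − 0.68415 = 0.31585

0.316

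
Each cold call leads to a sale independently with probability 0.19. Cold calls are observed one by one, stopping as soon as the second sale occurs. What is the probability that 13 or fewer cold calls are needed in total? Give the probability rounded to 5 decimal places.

Finishing within 13 cold calls ⇔ at least 2 successes in the first 13. With X ~ Binomial(13, 0.19), P(Y ≤ 13) = 1 − P(X ≤ 1).
  k=0: C(13,0)·0.19^0·0.81^13 = 0.0646108
  k=1: C(13,1)·0.19^1·0.81^12 = 0.1970231
1 − 0.2616339 = 0.7383661

0.73837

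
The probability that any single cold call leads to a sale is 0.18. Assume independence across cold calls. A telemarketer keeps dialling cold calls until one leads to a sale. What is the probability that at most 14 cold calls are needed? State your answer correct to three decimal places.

Y = number of cold calls to the first success; geometric, p = 0.18.
P(Y ≤ 14) = 1 − (1−p)^14 = 1 − 0.06214 = 0.93786

0.938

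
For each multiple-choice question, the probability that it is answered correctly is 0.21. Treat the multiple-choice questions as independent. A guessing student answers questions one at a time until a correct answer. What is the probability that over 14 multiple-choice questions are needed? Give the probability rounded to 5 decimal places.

0.03688

Y = number of multiple-choice questions to the first success; geometric, p = 0.21.
P(Y > 14) = P(first 14 all fail) = (1−p)^14 = 0.0368790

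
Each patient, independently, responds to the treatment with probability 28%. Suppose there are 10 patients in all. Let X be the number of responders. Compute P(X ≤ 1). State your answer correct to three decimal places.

X ~ Binomial(10, 0.28); P(X ≤ 1) = Σ C(10,k) p^k (1−p)^(10−k) over k:
  k=0: C(10,0)·0.28^0·0.72^10 = 0.03744
  k=1: C(10,1)·0.28^1·0.72^9 = 0.14560
Total = 0.18304

0.183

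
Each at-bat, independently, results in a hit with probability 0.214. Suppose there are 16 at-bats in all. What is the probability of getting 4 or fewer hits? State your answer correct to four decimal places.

X ~ Binomial(16, 0.214); P(X ≤ 4) = Σ C(16,k) p^k (1−p)^(16−k) over k:
  k=0: C(16,0)·0.214^0·0.786^16 = 0.021221
  k=1: C(16,1)·0.214^1·0.786^15 = 0.092443
  k=2: C(16,2)·0.214^2·0.786^14 = 0.188766
  k=3: C(16,3)·0.214^3·0.786^13 = 0.239840
  k=4: C(16,4)·0.214^4·0.786^12 = 0.212225
Total = 0.754495

0.7545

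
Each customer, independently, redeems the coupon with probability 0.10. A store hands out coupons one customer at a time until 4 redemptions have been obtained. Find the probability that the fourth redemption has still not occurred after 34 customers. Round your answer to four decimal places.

0.5538

Needing more than 34 customers ⇔ fewer than 4 successes in the first 34. With X ~ Binomial(34, 0.10), P(Y > 34) = P(X ≤ 3).
  k=0: C(34,0)·0.10^0·0.90^34 = 0.027813
  k=1: C(34,1)·0.10^1·0.90^33 = 0.105071
  k=2: C(34,2)·0.10^2·0.90^32 = 0.192630
  k=3: C(34,3)·0.10^3·0.90^31 = 0.228302
P(X ≤ 3) = 0.553815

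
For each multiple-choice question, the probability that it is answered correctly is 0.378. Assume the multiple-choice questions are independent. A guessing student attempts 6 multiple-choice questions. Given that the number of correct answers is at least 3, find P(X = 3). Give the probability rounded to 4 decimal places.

0.6338

X ~ Binomial(6, 0.378). Want P(X=3 | X≥3) = P(X=3) / P(X≥3).
P(X=3) = C(6,3)·0.378^3·0.622^3 = 0.259942
P(X≥3) = 1 − 0.057908 − 0.211152 − 0.320802 = 0.410138
Ratio = 0.259942 / 0.410138 = 0.633792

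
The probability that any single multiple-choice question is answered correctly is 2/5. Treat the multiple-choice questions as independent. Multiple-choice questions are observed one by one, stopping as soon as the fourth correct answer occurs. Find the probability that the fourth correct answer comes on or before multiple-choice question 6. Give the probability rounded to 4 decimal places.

Finishing within 6 multiple-choice questions ⇔ at least 4 successes in the first 6. With X ~ Binomial(6, 0.40), P(Y ≤ 6) = 1 − P(X ≤ 3).
  k=0: C(6,0)·0.40^0·0.60^6 = 0.046656
  k=1: C(6,1)·0.40^1·0.60^5 = 0.186624
  k=2: C(6,2)·0.40^2·0.60^4 = 0.311040
  k=3: C(6,3)·0.40^3·0.60^3 = 0.276480
1 − 0.820800 = 0.179200

0.1792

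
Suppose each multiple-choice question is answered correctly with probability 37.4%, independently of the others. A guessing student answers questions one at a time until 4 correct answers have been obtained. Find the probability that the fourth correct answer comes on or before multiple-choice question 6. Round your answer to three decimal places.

Finishing within 6 multiple-choice questions ⇔ at least 4 successes in the first 6. With X ~ Binomial(6, 0.374), P(Y ≤ 6) = 1 − P(X ≤ 3).
  k=0: C(6,0)·0.374^0·0.626^6 = 0.06018
  k=1: C(6,1)·0.374^1·0.626^5 = 0.21572
  k=2: C(6,2)·0.374^2·0.626^4 = 0.32220
  k=3: C(6,3)·0.374^3·0.626^3 = 0.25667
1 − 0.85477 = 0.14523

0.145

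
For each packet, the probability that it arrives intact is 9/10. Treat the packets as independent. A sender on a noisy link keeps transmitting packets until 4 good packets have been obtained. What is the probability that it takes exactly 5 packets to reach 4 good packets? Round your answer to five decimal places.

Y = trial on which the fourth success occurs; negative binomial, r=4, p=0.90.
P(Y=5) = C(4,3) · p^4 · (1−p)^1
= 4 · 0.6561 · 0.1 = 0.2624400

0.26244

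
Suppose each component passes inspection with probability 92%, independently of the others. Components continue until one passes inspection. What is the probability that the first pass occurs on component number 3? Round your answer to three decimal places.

Geometric (trials to first success), p = 0.92.
P(Y = 3) = (1−p)^2 · p = 0.0064 · 0.92 = 0.00589

0.006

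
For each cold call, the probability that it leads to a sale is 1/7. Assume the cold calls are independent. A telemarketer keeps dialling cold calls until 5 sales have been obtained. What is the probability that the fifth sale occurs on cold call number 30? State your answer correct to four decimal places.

0.0300

Y = trial on which the fifth success occurs; negative binomial, r=5, p=0.142857.
P(Y=30) = C(29,4) · p^5 · (1−p)^25
= 23751 · 5.9499e-05 · 0.0212 = 0.029959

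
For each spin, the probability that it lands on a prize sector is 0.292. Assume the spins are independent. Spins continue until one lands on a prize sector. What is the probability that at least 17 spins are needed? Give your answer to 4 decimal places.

0.0040

Y = number of spins to the first success; geometric, p = 0.292.
P(Y > 16) = P(first 16 all fail) = (1−p)^16 = 0.003986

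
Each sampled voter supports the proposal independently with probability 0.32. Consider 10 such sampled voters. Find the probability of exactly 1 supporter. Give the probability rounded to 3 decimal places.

0.099

X ~ Binomial(n=10, p=0.32).
P(X=1) = C(10,1) · p^1 · (1−p)^9
= 10 · 0.32 · 0.031087 = 0.09948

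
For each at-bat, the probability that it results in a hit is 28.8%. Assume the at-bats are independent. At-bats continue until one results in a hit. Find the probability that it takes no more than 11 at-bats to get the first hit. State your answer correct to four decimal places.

Y = number of at-bats to the first success; geometric, p = 0.288.
P(Y ≤ 11) = 1 − (1−p)^11 = 1 − 0.023839 = 0.976161

0.9762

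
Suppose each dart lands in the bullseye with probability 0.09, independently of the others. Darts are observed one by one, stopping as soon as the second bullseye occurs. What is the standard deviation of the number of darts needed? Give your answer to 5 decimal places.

Y = total darts until the second success; negative binomial with r=2, p=0.09.
SD(Y) = √[r(1−p)/p²] = √(224.6913580) = 14.9897084

14.98971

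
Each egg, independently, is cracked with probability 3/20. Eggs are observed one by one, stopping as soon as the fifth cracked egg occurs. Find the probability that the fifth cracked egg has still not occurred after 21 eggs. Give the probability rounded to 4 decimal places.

Needing more than 21 eggs ⇔ fewer than 5 successes in the first 21. With X ~ Binomial(21, 0.15), P(Y > 21) = P(X ≤ 4).
  k=0: C(21,0)·0.15^0·0.85^21 = 0.032946
  k=1: C(21,1)·0.15^1·0.85^20 = 0.122093
  k=2: C(21,2)·0.15^2·0.85^19 = 0.215457
  k=3: C(21,3)·0.15^3·0.85^18 = 0.240805
  k=4: C(21,4)·0.15^4·0.85^17 = 0.191228
P(X ≤ 4) = 0.802529

0.8025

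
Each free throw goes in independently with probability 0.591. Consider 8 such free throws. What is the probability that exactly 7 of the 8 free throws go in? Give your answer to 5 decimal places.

0.08240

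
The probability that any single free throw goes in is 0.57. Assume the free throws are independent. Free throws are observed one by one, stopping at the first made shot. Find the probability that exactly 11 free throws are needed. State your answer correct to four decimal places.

0.0001

Geometric (trials to first success), p = 0.57.
P(Y = 11) = (1−p)^10 · p = 0.00021611 · 0.57 = 0.000123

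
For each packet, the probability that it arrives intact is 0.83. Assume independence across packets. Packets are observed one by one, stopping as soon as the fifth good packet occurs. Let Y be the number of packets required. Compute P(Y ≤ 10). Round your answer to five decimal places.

Finishing within 10 packets ⇔ at least 5 successes in the first 10. With X ~ Binomial(10, 0.83), P(Y ≤ 10) = 1 − P(X ≤ 4).
  k=0: C(10,0)·0.83^0·0.17^10 = 0.0000000
  k=1: C(10,1)·0.83^1·0.17^9 = 0.0000010
  k=2: C(10,2)·0.83^2·0.17^8 = 0.0000216
  k=3: C(10,3)·0.83^3·0.17^7 = 0.0002816
  k=4: C(10,4)·0.83^4·0.17^6 = 0.0024056
1 − 0.0027098 = 0.9972902

0.99729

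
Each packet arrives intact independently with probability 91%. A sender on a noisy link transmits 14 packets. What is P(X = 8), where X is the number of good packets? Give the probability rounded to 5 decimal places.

X ~ Binomial(n=14, p=0.91).
P(X=8) = C(14,8) · p^8 · (1−p)^6
= 3003 · 0.47025 · 5.3144e-07 = 0.0007505

0.00075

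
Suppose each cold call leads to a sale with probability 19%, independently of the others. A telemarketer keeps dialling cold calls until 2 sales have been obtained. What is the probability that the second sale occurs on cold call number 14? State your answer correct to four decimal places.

Y = trial on which the second success occurs; negative binomial, r=2, p=0.19.
P(Y=14) = C(13,1) · p^2 · (1−p)^12
= 13 · 0.0361 · 0.079766 = 0.037434

0.0374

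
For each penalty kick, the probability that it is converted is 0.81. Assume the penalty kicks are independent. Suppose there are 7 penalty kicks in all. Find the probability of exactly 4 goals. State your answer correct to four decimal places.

X ~ Binomial(n=7, p=0.81).
P(X=4) = C(7,4) · p^4 · (1−p)^3
= 35 · 0.43047 · 0.006859 = 0.103340

0.1033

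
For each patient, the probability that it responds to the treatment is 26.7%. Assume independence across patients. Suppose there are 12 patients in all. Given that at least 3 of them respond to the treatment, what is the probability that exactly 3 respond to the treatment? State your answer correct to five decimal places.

X ~ Binomial(12, 0.267). Want P(X=3 | X≥3) = P(X=3) / P(X≥3).
P(X=3) = C(12,3)·0.267^3·0.733^9 = 0.2557951
P(X≥3) = 1 − 0.0240573 − 0.1051565 − 0.2106717 = 0.6601144
Ratio = 0.2557951 / 0.6601144 = 0.3875012

0.38750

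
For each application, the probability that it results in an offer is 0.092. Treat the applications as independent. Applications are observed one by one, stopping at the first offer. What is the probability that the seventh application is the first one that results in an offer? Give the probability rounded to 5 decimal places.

Geometric (trials to first success), p = 0.092.
P(Y = 7) = (1−p)^6 · p = 0.56042 · 0.092 = 0.0515588

0.05156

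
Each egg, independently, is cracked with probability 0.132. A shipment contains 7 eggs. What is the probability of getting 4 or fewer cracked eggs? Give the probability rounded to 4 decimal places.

X ~ Binomial(7, 0.132); P(X ≤ 4) = Σ C(7,k) p^k (1−p)^(7−k) over k:
  k=0: C(7,0)·0.132^0·0.868^7 = 0.371226
  k=1: C(7,1)·0.132^1·0.868^6 = 0.395176
  k=2: C(7,2)·0.132^2·0.868^5 = 0.180288
  k=3: C(7,3)·0.132^3·0.868^4 = 0.045695
  k=4: C(7,4)·0.132^4·0.868^3 = 0.006949
Total = 0.999333

0.9993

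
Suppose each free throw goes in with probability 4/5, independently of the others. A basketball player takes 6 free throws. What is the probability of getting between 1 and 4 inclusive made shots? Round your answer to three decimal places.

X ~ Binomial(6, 0.80); P(1 ≤ X ≤ 4) = Σ C(6,k) p^k (1−p)^(6−k) over k:
  k=1: C(6,1)·0.80^1·0.20^5 = 0.00154
  k=2: C(6,2)·0.80^2·0.20^4 = 0.01536
  k=3: C(6,3)·0.80^3·0.20^3 = 0.08192
  k=4: C(6,4)·0.80^4·0.20^2 = 0.24576
Total = 0.34458

0.345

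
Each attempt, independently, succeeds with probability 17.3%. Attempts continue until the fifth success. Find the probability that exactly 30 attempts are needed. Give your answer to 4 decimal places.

0.0319

Y = trial on which the fifth success occurs; negative binomial, r=5, p=0.173.
P(Y=30) = C(29,4) · p^5 · (1−p)^25
= 23751 · 0.00015496 · 0.0086624 = 0.031882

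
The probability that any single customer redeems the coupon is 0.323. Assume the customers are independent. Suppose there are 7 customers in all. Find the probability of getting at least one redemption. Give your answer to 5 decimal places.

0.93482

P(at least one) = 1 − P(none) = 1 − (1 − 0.323)^7
= 1 − 0.0651809 = 0.9348191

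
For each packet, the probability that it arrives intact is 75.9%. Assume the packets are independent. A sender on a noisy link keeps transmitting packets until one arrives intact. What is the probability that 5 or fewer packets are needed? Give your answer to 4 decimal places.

Y = number of packets to the first success; geometric, p = 0.759.
P(Y ≤ 5) = 1 − (1−p)^5 = 1 − 0.000813 = 0.999187

0.9992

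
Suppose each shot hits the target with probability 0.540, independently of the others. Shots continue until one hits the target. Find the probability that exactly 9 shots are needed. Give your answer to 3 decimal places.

0.001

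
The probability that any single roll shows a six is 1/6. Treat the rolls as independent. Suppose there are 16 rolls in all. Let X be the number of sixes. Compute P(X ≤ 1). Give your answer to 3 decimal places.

X ~ Binomial(16, 0.166667); P(X ≤ 1) = Σ C(16,k) p^k (1−p)^(16−k) over k:
  k=0: C(16,0)·0.166667^0·0.833333^16 = 0.05409
  k=1: C(16,1)·0.166667^1·0.833333^15 = 0.17308
Total = 0.22717

0.227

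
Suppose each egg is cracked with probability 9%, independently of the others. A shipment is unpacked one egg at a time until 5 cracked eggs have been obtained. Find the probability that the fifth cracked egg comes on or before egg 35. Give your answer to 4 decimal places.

Finishing within 35 eggs ⇔ at least 5 successes in the first 35. With X ~ Binomial(35, 0.09), P(Y ≤ 35) = 1 − P(X ≤ 4).
  k=0: C(35,0)·0.09^0·0.91^35 = 0.036851
  k=1: C(35,1)·0.09^1·0.91^34 = 0.127561
  k=2: C(35,2)·0.09^2·0.91^33 = 0.214471
  k=3: C(35,3)·0.09^3·0.91^32 = 0.233325
  k=4: C(35,4)·0.09^4·0.91^31 = 0.184609
1 − 0.796817 = 0.203183

0.2032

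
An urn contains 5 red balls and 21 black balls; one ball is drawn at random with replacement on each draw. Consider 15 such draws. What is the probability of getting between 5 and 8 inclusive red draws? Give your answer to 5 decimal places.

0.14439

X ~ Binomial(15, 0.192308); P(5 ≤ X ≤ 8) = Σ C(15,k) p^k (1−p)^(15−k) over k:
  k=5: C(15,5)·0.192308^5·0.807692^10 = 0.0933250
  k=6: C(15,6)·0.192308^6·0.807692^9 = 0.0370337
  k=7: C(15,7)·0.192308^7·0.807692^8 = 0.0113369
  k=8: C(15,8)·0.192308^8·0.807692^7 = 0.0026993
Total = 0.1443949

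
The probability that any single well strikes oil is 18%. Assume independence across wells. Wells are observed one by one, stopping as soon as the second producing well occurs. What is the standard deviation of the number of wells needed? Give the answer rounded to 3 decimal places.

7.115

Y = total wells until the second success; negative binomial with r=2, p=0.18.
SD(Y) = √[r(1−p)/p²] = √(50.61728) = 7.11458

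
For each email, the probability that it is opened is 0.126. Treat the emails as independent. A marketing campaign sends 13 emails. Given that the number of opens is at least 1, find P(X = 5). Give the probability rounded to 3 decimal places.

0.017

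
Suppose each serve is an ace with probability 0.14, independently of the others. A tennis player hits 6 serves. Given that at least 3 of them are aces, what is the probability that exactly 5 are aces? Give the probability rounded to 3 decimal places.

X ~ Binomial(6, 0.14). Want P(X=5 | X≥3) = P(X=5) / P(X≥3).
P(X=5) = C(6,5)·0.14^5·0.86^1 = 0.00028
P(X≥3) = 1 − 0.40457 − 0.39516 − 0.16082 = 0.03945
Ratio = 0.00028 / 0.03945 = 0.00703

0.007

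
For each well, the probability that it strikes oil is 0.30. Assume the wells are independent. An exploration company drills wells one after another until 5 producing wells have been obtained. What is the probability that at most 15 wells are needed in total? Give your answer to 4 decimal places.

0.4845

Finishing within 15 wells ⇔ at least 5 successes in the first 15. With X ~ Binomial(15, 0.30), P(Y ≤ 15) = 1 − P(X ≤ 4).
  k=0: C(15,0)·0.30^0·0.70^15 = 0.004748
  k=1: C(15,1)·0.30^1·0.70^14 = 0.030520
  k=2: C(15,2)·0.30^2·0.70^13 = 0.091560
  k=3: C(15,3)·0.30^3·0.70^12 = 0.170040
  k=4: C(15,4)·0.30^4·0.70^11 = 0.218623
1 − 0.515491 = 0.484509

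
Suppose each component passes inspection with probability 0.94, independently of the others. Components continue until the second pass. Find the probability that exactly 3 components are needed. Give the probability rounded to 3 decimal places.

Y = trial on which the second success occurs; negative binomial, r=2, p=0.94.
P(Y=3) = C(2,1) · p^2 · (1−p)^1
= 2 · 0.8836 · 0.06 = 0.10603

0.106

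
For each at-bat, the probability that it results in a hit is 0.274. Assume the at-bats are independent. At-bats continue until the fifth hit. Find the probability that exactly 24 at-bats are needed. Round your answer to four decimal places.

Y = trial on which the fifth success occurs; negative binomial, r=5, p=0.274.
P(Y=24) = C(23,4) · p^5 · (1−p)^19
= 8855 · 0.0015444 · 0.0022793 = 0.031170

0.0312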